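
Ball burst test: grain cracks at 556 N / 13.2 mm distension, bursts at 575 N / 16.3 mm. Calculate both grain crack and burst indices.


Crack index = 42.1 N/mm
Burst index = 35.3 N/mm

Crack index = 556 / 13.2 = 42.1 N/mm
Burst index = 575 / 16.3 = 35.3 N/mm


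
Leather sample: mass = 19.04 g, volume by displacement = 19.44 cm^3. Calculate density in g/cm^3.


Density = mass / volume
Density = 19.04 / 19.44 = 0.979 g/cm^3


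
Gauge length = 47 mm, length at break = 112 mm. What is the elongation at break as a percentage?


138.3%


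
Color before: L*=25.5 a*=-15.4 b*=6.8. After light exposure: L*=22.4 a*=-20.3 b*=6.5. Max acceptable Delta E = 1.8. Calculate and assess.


dL = -3.1, da = -4.9, db = -0.3
dE = sqrt((-3.1)^2 + (-4.9)^2 + (-0.3)^2) = 5.81
Max = 1.8
Passes: No


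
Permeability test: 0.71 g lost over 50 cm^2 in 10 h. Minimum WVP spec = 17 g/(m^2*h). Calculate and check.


WVP = 0.71 / (50 x 10) x 10000 = 14.20 g/(m^2*h)
Minimum: 17 g/(m^2*h)
Meets spec: No


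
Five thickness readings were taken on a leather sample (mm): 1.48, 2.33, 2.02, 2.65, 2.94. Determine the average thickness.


2.28 mm

Sum = 1.48 + 2.33 + 2.02 + 2.65 + 2.94 = 11.42
Average = 11.42 / 5 = 2.28 mm


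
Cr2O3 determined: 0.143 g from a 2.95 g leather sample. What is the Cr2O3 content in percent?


4.85%


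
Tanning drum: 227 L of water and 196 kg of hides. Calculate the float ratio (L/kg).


1.2


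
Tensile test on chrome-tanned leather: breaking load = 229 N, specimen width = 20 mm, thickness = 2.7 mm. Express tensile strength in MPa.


Cross-section = 20 x 2.7 = 54.0 mm^2
TS = 229 / 54.0 = 4.24 MPa
(1 N/mm^2 = 1 MPa)


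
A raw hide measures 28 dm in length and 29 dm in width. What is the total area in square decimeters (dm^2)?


812 dm^2


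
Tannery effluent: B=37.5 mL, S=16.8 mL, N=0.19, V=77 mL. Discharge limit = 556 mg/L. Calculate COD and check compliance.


COD = (37.5 - 16.8) x 0.19 x 8000 / 77 = 408.6 mg/L
Limit: 556 mg/L
Compliant: Yes


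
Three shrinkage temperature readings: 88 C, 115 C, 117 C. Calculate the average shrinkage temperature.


106.7 C


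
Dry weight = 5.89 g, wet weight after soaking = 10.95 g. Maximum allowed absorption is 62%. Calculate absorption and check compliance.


Absorption = 85.9%
Compliant: No

WA = (10.95 - 5.89) / 5.89 x 100 = 85.9%
Maximum allowed: 62%
Compliant: No


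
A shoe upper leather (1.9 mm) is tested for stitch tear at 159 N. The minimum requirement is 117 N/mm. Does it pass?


STS = 83.7 N/mm
Passes: No

STS = 159 / 1.9 = 83.7 N/mm
Minimum required: 117 N/mm
Passes: No


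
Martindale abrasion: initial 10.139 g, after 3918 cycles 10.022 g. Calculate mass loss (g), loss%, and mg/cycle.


Loss = 10.139 - 10.022 = 0.117 g
Loss% = 0.117 / 10.139 x 100 = 1.15%
Rate = 0.117 / 3918 x 1000 = 0.030 mg/cycle


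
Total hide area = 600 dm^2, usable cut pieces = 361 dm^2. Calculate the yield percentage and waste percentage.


Yield = 60.2%
Waste = 39.8%

Yield = 361 / 600 x 100 = 60.2%
Waste = 600 - 361 = 239 dm^2
Waste% = 100 - 60.2 = 39.8%


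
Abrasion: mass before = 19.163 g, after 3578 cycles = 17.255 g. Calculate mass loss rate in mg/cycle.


0.533 mg/cycle

Mass loss = 19.163 - 17.255 = 1.908 g
Rate = 1.908 / 3578 x 1000 = 0.533 mg/cycle


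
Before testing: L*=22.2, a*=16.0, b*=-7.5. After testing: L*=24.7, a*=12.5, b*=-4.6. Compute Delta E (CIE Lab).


Delta E = 5.19

dL = 24.7 - 22.2 = 2.5
da = 12.5 - 16.0 = -3.5
db = -4.6 - (-7.5) = 2.9
dE = sqrt((2.5)^2 + (-3.5)^2 + (2.9)^2) = 5.19


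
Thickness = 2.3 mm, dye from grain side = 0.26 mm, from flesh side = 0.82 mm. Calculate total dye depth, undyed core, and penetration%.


Total dyed = 0.26 + 0.82 = 1.08 mm
Undyed core = 2.3 - 1.08 = 1.22 mm
Penetration = 1.08 / 2.3 x 100 = 47.0%


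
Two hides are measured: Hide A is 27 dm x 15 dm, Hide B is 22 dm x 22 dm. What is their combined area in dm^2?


889 dm^2

Hide A area = 27 x 15 = 405 dm^2
Hide B area = 22 x 22 = 484 dm^2
Total = 405 + 484 = 889 dm^2


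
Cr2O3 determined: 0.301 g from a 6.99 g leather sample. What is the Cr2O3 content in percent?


Cr2O3% = 0.301 / 6.99 x 100
Cr2O3% = 4.31%


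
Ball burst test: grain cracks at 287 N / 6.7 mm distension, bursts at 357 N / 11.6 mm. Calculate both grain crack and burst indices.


Crack index = 42.8 N/mm
Burst index = 30.8 N/mm


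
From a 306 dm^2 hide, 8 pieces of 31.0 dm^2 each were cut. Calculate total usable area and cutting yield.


Total usable = 8 x 31.0 = 248.0 dm^2
Yield = 248.0 / 306 x 100 = 81.0%


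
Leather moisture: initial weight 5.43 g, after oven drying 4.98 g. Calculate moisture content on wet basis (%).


8.3%

Moisture = 5.43 - 4.98 = 0.45 g
MC = 0.45 / 5.43 x 100 = 8.3%


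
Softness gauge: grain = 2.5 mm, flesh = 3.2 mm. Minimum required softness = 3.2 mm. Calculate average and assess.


Average = (2.5 + 3.2) / 2 = 2.85 mm
Minimum = 3.2 mm
Meets requirement: No


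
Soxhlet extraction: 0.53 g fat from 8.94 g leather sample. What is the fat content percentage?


Fat content = 0.53 / 8.94 x 100
Fat = 5.9%


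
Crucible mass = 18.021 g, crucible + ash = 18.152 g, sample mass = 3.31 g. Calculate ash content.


Ash mass = 0.131 g
Ash content = 3.96%

Ash mass = 18.152 - 18.021 = 0.131 g
Ash% = 0.131 / 3.31 x 100 = 3.96%


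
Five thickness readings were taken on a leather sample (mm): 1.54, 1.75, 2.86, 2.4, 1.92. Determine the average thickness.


Sum = 1.54 + 1.75 + 2.86 + 2.4 + 1.92 = 10.47
Average = 10.47 / 5 = 2.09 mm


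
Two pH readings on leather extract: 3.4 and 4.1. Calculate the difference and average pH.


Difference = |3.4 - 4.1| = 0.7
Average = (3.4 + 4.1) / 2 = 3.75


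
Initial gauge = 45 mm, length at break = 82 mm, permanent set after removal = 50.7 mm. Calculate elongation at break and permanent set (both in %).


Elongation at break = 82.2%
Permanent set = 12.7%


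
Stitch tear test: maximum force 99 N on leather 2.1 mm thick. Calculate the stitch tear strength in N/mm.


47.1 N/mm

Stitch tear strength = force / thickness
STS = 99 / 2.1 = 47.1 N/mm


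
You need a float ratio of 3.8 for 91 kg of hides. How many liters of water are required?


Water = hide weight x target ratio
Water = 91 x 3.8 = 345.8 L


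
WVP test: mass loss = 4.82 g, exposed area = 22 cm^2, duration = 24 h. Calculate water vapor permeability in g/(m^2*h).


WVP = mass_loss / (area x time) x 10000
WVP = 4.82 / (22 x 24) x 10000
WVP = 4.82 / 528 x 10000 = 91.29 g/(m^2*h)


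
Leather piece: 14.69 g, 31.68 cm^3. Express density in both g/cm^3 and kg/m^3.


0.464 g/cm^3
464 kg/m^3

Density = 14.69 / 31.68 = 0.464 g/cm^3
Convert: 0.464 x 1000 = 464 kg/m^3


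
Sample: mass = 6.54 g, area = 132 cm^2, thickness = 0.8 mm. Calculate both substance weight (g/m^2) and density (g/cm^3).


SW = 6.54 / 132 x 10000 = 495.5 g/m^2
Volume = 132 x 0.8 / 10 = 10.56 cm^3
Density = 6.54 / 10.56 = 0.619 g/cm^3


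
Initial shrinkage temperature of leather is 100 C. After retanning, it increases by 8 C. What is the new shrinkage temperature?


108 C


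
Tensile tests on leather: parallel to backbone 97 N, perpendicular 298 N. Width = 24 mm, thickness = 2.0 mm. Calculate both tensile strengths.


Parallel = 2.02 N/mm^2
Perpendicular = 6.21 N/mm^2


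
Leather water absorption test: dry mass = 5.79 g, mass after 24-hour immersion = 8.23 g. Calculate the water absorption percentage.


Water absorbed = 8.23 - 5.79 = 2.44 g
WA% = 2.44 / 5.79 x 100 = 42.1%


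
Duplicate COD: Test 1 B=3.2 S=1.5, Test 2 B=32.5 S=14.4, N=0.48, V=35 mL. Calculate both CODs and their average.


COD1 = 186.5 mg/L
COD2 = 1985.8 mg/L
Average = 1086.2 mg/L


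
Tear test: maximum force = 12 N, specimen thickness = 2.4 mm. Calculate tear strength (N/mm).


Tear strength = force / thickness
Tear = 12 / 2.4 = 5.0 N/mm


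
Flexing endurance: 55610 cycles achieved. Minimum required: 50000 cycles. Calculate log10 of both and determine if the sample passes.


log10(55610) = 4.75
log10(50000) = 4.70
Passes: Yes


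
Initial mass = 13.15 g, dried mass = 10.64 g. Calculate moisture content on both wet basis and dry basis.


Moisture lost = 13.15 - 10.64 = 2.51 g
Wet basis MC = 2.51 / 13.15 x 100 = 19.1%
Dry basis MC = 2.51 / 10.64 x 100 = 23.6%


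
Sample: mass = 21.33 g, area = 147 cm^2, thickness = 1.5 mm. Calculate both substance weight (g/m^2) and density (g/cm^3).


SW = 21.33 / 147 x 10000 = 1451.0 g/m^2
Volume = 147 x 1.5 / 10 = 22.05 cm^3
Density = 21.33 / 22.05 = 0.967 g/cm^3


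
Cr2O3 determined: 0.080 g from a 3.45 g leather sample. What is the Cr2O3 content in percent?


Cr2O3% = 0.080 / 3.45 x 100
Cr2O3% = 2.32%


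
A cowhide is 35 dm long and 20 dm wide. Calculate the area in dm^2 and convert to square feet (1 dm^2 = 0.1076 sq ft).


Area = 35 x 20 = 700 dm^2
Conversion: 700 x 0.1076 = 75.32 sq ft


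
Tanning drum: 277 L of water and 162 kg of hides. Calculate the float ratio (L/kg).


Float ratio = water / hide weight
Ratio = 277 / 162 = 1.7


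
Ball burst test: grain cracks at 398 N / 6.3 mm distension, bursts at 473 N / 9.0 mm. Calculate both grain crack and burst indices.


Crack index = 398 / 6.3 = 63.2 N/mm
Burst index = 473 / 9.0 = 52.6 N/mm


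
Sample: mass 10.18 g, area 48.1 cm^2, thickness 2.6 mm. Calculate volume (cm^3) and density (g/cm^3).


Thickness in cm = 2.6 / 10 = 0.26 cm
Volume = 48.1 x 0.26 = 12.506 cm^3
Density = 10.18 / 12.506 = 0.814 g/cm^3


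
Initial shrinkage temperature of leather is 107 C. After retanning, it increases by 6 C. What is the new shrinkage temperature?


New Ts = 107 + 6 = 113 C


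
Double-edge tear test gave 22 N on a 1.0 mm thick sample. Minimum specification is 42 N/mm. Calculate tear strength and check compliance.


Tear strength = 22 / 1.0 = 22.0 N/mm
Required minimum = 42 N/mm
Compliant: No


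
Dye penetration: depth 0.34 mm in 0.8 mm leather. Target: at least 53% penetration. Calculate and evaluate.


Penetration = 42.5%
Meets target: No


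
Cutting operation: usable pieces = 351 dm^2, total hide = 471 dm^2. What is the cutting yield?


Yield = usable / total x 100
Yield = 351 / 471 x 100 = 74.5%


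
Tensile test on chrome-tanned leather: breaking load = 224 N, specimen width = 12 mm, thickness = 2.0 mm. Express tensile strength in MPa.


9.33 MPa


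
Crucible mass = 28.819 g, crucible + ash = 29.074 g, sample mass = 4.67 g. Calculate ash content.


Ash mass = 0.255 g
Ash content = 5.46%


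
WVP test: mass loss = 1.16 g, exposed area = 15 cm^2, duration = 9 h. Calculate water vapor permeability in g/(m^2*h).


85.93 g/(m^2*h)


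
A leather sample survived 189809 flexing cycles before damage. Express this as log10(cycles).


5.28

log10(189809) = 5.28


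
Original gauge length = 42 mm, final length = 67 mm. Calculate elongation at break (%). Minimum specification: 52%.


Extension = 67 - 42 = 25 mm
Elongation = 25 / 42 x 100 = 59.5%
Minimum required: 52%
Meets specification: Yes


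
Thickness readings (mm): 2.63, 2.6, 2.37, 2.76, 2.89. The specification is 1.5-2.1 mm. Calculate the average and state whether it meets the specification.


Average = 2.65 mm
Within specification: No


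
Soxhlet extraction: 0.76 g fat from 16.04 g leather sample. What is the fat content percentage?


Fat content = 0.76 / 16.04 x 100
Fat = 4.7%


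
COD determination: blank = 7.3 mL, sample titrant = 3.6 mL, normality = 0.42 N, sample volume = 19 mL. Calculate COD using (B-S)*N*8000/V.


COD = (7.3 - 3.6) x 0.42 x 8000 / 19
COD = 3.7 x 0.42 x 8000 / 19
COD = 654.3 mg/L


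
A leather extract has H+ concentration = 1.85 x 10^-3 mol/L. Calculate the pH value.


pH = 2.73


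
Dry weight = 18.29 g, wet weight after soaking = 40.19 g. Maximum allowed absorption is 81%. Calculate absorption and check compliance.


WA = (40.19 - 18.29) / 18.29 x 100 = 119.7%
Maximum allowed: 81%
Compliant: No


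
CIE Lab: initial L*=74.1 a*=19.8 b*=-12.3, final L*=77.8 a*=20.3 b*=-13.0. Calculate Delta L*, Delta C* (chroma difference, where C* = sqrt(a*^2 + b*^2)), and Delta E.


Delta L* = 3.7
Delta C* = 0.80
Delta E = 3.80


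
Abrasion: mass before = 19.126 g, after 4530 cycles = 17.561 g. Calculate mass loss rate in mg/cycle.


Mass loss = 19.126 - 17.561 = 1.565 g
Rate = 1.565 / 4530 x 1000 = 0.345 mg/cycle


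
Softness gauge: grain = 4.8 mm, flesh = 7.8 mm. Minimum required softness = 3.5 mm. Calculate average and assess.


Average = (4.8 + 7.8) / 2 = 6.30 mm
Minimum = 3.5 mm
Meets requirement: Yes


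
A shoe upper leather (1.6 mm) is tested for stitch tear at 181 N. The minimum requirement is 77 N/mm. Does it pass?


STS = 113.1 N/mm
Passes: Yes


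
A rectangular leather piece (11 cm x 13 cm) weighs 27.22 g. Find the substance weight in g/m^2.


Area = 11 x 13 = 143 cm^2
SW = 27.22 / 143 x 10000 = 1903.5 g/m^2


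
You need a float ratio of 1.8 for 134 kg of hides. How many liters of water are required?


241.2 L


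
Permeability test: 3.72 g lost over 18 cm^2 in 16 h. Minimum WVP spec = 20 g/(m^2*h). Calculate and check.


WVP = 3.72 / (18 x 16) x 10000 = 129.17 g/(m^2*h)
Minimum: 20 g/(m^2*h)
Meets spec: Yes


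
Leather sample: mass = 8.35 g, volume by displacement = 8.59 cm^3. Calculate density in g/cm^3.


Density = mass / volume
Density = 8.35 / 8.59 = 0.972 g/cm^3


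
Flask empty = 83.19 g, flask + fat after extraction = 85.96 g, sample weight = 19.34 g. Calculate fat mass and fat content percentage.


Fat mass = 2.77 g
Fat content = 14.3%

Fat mass = 85.96 - 83.19 = 2.77 g
Fat% = 2.77 / 19.34 x 100 = 14.3%


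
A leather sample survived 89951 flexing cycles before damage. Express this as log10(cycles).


log10(89951) = 4.95


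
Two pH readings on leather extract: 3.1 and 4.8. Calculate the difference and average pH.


Difference = |3.1 - 4.8| = 1.7
Average = (3.1 + 4.8) / 2 = 3.95


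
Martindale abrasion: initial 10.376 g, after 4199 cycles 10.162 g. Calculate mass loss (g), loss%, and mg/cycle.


Loss = 10.376 - 10.162 = 0.214 g
Loss% = 0.214 / 10.376 x 100 = 2.06%
Rate = 0.214 / 4199 x 1000 = 0.051 mg/cycle


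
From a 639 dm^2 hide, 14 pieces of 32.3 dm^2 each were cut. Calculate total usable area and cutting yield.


Usable area = 452.2 dm^2
Yield = 70.8%


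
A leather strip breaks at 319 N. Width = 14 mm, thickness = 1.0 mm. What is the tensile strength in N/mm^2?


22.79 N/mm^2

Cross-sectional area = 14 x 1.0 = 14.0 mm^2
Tensile strength = 319 / 14.0 = 22.79 N/mm^2


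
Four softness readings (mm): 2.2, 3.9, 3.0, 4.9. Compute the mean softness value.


3.50 mm


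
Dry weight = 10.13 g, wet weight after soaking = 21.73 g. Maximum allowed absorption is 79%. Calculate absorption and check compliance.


WA = (21.73 - 10.13) / 10.13 x 100 = 114.5%
Maximum allowed: 79%
Compliant: No


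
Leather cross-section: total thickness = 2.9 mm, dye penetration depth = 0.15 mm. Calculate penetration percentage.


5.2%


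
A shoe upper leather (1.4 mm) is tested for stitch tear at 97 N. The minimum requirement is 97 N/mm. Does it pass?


STS = 97 / 1.4 = 69.3 N/mm
Minimum required: 97 N/mm
Passes: No


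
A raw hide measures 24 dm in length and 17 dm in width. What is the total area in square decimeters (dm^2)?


408 dm^2


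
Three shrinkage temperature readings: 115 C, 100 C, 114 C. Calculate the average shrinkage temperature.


Average = (115 + 100 + 114) / 3
Average = 329 / 3 = 109.7 C


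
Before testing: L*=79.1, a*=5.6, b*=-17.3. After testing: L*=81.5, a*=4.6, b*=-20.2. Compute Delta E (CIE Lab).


dL = 81.5 - 79.1 = 2.4
da = 4.6 - 5.6 = -1.0
db = -20.2 - (-17.3) = -2.9
dE = sqrt((2.4)^2 + (-1.0)^2 + (-2.9)^2) = 3.89


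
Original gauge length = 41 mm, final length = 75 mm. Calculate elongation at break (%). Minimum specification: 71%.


Extension = 75 - 41 = 34 mm
Elongation = 34 / 41 x 100 = 82.9%
Minimum required: 71%
Meets specification: Yes


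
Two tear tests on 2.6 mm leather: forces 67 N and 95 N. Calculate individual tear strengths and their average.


Tear 1 = 25.8 N/mm
Tear 2 = 36.5 N/mm
Average = 31.2 N/mm

Tear 1 = 67 / 2.6 = 25.8 N/mm
Tear 2 = 95 / 2.6 = 36.5 N/mm
Average = (25.8 + 36.5) / 2 = 31.2 N/mm


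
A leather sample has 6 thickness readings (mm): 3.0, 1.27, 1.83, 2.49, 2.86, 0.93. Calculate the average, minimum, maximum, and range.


Average = 2.06 mm
Min = 0.93 mm
Max = 3.0 mm
Range = 2.07 mm


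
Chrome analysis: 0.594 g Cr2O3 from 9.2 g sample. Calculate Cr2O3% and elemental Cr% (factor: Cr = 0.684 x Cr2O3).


Cr2O3 = 6.46%
Cr = 4.42%


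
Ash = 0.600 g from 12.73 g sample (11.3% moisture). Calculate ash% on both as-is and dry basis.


As-is ash = 4.71%
Dry-basis ash = 5.31%

As-is ash% = 0.600 / 12.73 x 100 = 4.71%
Dry mass = 12.73 x (100 - 11.3) / 100 = 11.29151 g
Dry-basis ash% = 0.600 / 11.29151 x 100 = 5.31%


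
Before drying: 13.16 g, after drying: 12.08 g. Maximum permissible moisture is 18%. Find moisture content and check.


MC = (13.16 - 12.08) / 13.16 x 100 = 8.2%
Maximum: 18%
Acceptable: Yes


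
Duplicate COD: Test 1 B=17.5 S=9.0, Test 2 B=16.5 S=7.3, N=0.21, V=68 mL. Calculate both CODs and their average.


COD1 = 210.0 mg/L
COD2 = 227.3 mg/L
Average = 218.7 mg/L


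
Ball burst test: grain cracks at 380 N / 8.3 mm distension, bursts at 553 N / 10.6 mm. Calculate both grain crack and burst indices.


Crack index = 45.8 N/mm
Burst index = 52.2 N/mm

Crack index = 380 / 8.3 = 45.8 N/mm
Burst index = 553 / 10.6 = 52.2 N/mm


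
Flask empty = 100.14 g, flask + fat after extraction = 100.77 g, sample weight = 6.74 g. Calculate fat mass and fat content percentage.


Fat mass = 100.77 - 100.14 = 0.63 g
Fat% = 0.63 / 6.74 x 100 = 9.3%


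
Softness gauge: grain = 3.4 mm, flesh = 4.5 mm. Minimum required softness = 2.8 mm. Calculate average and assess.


Average = (3.4 + 4.5) / 2 = 3.95 mm
Minimum = 2.8 mm
Meets requirement: Yes


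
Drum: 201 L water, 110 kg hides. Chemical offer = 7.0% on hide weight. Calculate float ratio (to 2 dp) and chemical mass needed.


Float ratio = 1.83
Chemical needed = 7.7 kg

Float ratio = 201 / 110 = 1.83
Chemical = 110 x 7.0 / 100 = 7.7 kg


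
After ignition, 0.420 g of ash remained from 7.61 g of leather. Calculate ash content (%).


Ash% = 0.420 / 7.61 x 100
Ash% = 5.52%


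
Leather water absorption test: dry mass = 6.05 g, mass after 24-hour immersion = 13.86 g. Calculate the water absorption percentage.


Water absorbed = 13.86 - 6.05 = 7.81 g
WA% = 7.81 / 6.05 x 100 = 129.1%


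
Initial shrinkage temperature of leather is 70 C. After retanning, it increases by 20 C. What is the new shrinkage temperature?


90 C

New Ts = 70 + 20 = 90 C


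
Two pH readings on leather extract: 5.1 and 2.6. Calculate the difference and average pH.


Difference = 2.5
Average pH = 3.85

Difference = |5.1 - 2.6| = 2.5
Average = (5.1 + 2.6) / 2 = 3.85


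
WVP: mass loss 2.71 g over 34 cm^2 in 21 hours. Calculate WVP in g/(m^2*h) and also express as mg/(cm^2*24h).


WVP = 37.96 g/(m^2*h)
Daily rate = 91.09 mg/(cm^2*24h)

WVP = 2.71 / (34 x 21) x 10000 = 37.96 g/(m^2*h)
Mass loss in mg = 2.71 x 1000 = 2710 mg
Per cm^2 per 24h in mg: 2710 x 24 / (34 x 21) = 65040 / 714 = 91.09 mg/(cm^2*24h)


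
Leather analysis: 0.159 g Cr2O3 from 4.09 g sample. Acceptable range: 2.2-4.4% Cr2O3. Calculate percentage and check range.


Cr2O3 = 3.89%
Within range: Yes


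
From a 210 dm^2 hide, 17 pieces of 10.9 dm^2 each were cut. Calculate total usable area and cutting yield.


Usable area = 185.3 dm^2
Yield = 88.2%

Total usable = 17 x 10.9 = 185.3 dm^2
Yield = 185.3 / 210 x 100 = 88.2%


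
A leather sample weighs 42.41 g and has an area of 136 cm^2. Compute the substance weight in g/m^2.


3118.4 g/m^2


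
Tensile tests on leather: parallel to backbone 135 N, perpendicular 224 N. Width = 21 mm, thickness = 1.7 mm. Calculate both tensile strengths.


Area = 21 x 1.7 = 35.7 mm^2
TS (parallel) = 135 / 35.7 = 3.78 N/mm^2
TS (perpendicular) = 224 / 35.7 = 6.27 N/mm^2


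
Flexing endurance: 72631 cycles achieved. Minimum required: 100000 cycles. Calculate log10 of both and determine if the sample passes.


log10(72631) = 4.86
log10(100000) = 5.00
Passes: No


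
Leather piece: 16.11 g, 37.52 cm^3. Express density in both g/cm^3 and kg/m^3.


0.429 g/cm^3
429 kg/m^3

Density = 16.11 / 37.52 = 0.429 g/cm^3
Convert: 0.429 x 1000 = 429 kg/m^3


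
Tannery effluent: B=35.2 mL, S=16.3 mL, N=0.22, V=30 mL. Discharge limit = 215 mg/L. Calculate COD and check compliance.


COD = (35.2 - 16.3) x 0.22 x 8000 / 30 = 1108.8 mg/L
Limit: 215 mg/L
Compliant: No


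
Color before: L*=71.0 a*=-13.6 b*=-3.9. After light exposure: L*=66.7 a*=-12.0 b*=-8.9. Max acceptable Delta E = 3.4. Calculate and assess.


Delta E = 6.79
Passes: No

dL = -4.3, da = 1.6, db = -5.0
dE = sqrt((-4.3)^2 + (1.6)^2 + (-5.0)^2) = 6.79
Max = 3.4
Passes: No


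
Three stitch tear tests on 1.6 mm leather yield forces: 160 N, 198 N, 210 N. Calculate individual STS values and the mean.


STS1 = 160 / 1.6 = 100.0 N/mm
STS2 = 198 / 1.6 = 123.8 N/mm
STS3 = 210 / 1.6 = 131.3 N/mm
Mean = (100.0 + 123.8 + 131.3) / 3 = 118.4 N/mm


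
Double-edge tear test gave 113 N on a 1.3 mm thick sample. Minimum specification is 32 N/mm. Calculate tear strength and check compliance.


Tear strength = 86.9 N/mm
Compliant: Yes

Tear strength = 113 / 1.3 = 86.9 N/mm
Required minimum = 32 N/mm
Compliant: Yes


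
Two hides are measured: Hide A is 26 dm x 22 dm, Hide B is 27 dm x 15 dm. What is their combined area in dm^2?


Hide A area = 26 x 22 = 572 dm^2
Hide B area = 27 x 15 = 405 dm^2
Total = 572 + 405 = 977 dm^2


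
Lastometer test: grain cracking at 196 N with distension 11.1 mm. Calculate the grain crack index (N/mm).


Grain crack index = force / distension
Index = 196 / 11.1 = 17.7 N/mm


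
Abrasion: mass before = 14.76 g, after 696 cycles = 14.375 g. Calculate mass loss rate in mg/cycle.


0.553 mg/cycle


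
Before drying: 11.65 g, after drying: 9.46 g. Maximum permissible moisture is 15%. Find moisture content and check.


Moisture content = 18.8%
Acceptable: No

MC = (11.65 - 9.46) / 11.65 x 100 = 18.8%
Maximum: 15%
Acceptable: No


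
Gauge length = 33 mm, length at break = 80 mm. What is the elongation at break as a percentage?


Extension = 80 - 33 = 47 mm
Elongation = 47 / 33 x 100 = 142.4%


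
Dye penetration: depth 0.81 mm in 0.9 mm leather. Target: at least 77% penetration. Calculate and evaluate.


Penetration = 90.0%
Meets target: Yes


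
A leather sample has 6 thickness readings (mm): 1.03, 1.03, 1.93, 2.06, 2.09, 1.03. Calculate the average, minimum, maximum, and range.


Average = 1.53 mm
Min = 1.03 mm
Max = 2.09 mm
Range = 1.06 mm


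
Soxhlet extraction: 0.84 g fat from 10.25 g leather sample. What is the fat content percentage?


Fat content = 0.84 / 10.25 x 100
Fat = 8.2%


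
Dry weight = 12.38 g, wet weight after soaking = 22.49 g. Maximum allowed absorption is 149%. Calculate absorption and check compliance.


WA = (22.49 - 12.38) / 12.38 x 100 = 81.7%
Maximum allowed: 149%
Compliant: Yes


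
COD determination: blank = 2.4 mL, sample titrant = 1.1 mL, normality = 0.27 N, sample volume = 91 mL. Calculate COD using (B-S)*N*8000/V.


COD = (2.4 - 1.1) x 0.27 x 8000 / 91
COD = 1.3 x 0.27 x 8000 / 91
COD = 30.9 mg/L


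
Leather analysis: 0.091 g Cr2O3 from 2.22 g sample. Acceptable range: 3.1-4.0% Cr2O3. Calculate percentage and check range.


Cr2O3 = 4.10%
Within range: No

Cr2O3% = 0.091 / 2.22 x 100 = 4.10%
Acceptable range: 3.1 to 4.0%
Within range: No


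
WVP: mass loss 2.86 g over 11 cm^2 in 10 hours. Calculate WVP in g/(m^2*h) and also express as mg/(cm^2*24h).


WVP = 260.00 g/(m^2*h)
Daily rate = 624.00 mg/(cm^2*24h)

WVP = 2.86 / (11 x 10) x 10000 = 260.00 g/(m^2*h)
Mass loss in mg = 2.86 x 1000 = 2860 mg
Per cm^2 per 24h in mg: 2860 x 24 / (11 x 10) = 68640 / 110 = 624.00 mg/(cm^2*24h)


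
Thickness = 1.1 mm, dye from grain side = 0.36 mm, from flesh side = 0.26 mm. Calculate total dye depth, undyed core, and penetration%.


Total dyed = 0.62 mm
Undyed core = 0.48 mm
Penetration = 56.4%


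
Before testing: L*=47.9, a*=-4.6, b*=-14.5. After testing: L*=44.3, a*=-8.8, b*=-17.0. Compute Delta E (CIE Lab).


Delta E = 6.07


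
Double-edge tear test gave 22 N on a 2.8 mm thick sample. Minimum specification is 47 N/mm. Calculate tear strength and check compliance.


Tear strength = 7.9 N/mm
Compliant: No

Tear strength = 22 / 2.8 = 7.9 N/mm
Required minimum = 47 N/mm
Compliant: No


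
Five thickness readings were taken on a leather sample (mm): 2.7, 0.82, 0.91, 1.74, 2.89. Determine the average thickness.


Sum = 2.7 + 0.82 + 0.91 + 1.74 + 2.89 = 9.06
Average = 9.06 / 5 = 1.81 mm


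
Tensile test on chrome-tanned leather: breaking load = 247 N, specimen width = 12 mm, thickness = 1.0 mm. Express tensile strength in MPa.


Cross-section = 12 x 1.0 = 12.0 mm^2
TS = 247 / 12.0 = 20.58 MPa
(1 N/mm^2 = 1 MPa)


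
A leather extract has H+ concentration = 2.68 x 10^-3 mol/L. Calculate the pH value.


pH = 2.57


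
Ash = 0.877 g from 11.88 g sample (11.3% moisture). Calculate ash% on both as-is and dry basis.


As-is ash = 7.38%
Dry-basis ash = 8.32%

As-is ash% = 0.877 / 11.88 x 100 = 7.38%
Dry mass = 11.88 x (100 - 11.3) / 100 = 10.53756 g
Dry-basis ash% = 0.877 / 10.53756 x 100 = 8.32%


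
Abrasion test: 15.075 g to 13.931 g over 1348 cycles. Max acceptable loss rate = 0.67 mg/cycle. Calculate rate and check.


Loss = 15.075 - 13.931 = 1.144 g
Rate = 1.144 g / 1348 cycles x 1000 = 0.849 mg/cycle
Max = 0.67 mg/cycle
Passes: No


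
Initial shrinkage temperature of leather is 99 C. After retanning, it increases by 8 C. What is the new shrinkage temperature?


New Ts = 99 + 8 = 107 C


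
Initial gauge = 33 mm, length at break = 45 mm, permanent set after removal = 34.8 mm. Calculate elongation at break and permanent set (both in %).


Elongation at break = (45 - 33) / 33 x 100 = 36.4%
Permanent set = (34.8 - 33) / 33 x 100 = 5.5%


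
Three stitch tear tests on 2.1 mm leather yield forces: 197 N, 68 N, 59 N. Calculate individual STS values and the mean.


STS1 = 197 / 2.1 = 93.8 N/mm
STS2 = 68 / 2.1 = 32.4 N/mm
STS3 = 59 / 2.1 = 28.1 N/mm
Mean = (93.8 + 32.4 + 28.1) / 3 = 51.4 N/mm


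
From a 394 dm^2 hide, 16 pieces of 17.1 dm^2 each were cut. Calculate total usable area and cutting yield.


Total usable = 16 x 17.1 = 273.6 dm^2
Yield = 273.6 / 394 x 100 = 69.4%


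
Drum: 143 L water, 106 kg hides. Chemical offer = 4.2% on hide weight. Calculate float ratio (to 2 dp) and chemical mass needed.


Float ratio = 143 / 106 = 1.35
Chemical = 106 x 4.2 / 100 = 4.452 kg


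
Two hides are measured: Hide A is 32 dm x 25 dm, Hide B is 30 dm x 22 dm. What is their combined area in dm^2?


Hide A area = 32 x 25 = 800 dm^2
Hide B area = 30 x 22 = 660 dm^2
Total = 800 + 660 = 1460 dm^2


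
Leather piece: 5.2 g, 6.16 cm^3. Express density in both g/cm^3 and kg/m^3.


0.844 g/cm^3
844 kg/m^3


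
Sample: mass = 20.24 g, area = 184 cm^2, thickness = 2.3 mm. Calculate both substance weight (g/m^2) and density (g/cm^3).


SW = 20.24 / 184 x 10000 = 1100.0 g/m^2
Volume = 184 x 2.3 / 10 = 42.32 cm^3
Density = 20.24 / 42.32 = 0.478 g/cm^3


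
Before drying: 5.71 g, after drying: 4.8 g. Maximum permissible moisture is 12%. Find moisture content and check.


Moisture content = 15.9%
Acceptable: No

MC = (5.71 - 4.8) / 5.71 x 100 = 15.9%
Maximum: 12%
Acceptable: No


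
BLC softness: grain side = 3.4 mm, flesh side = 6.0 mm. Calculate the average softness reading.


Average = (3.4 + 6.0) / 2
Average = 4.70 mm


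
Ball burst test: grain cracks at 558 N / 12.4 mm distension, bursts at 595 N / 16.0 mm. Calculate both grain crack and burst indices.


Crack index = 558 / 12.4 = 45.0 N/mm
Burst index = 595 / 16.0 = 37.2 N/mm


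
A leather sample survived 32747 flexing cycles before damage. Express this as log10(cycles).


4.52

log10(32747) = 4.52


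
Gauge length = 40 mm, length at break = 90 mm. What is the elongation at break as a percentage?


125.0%


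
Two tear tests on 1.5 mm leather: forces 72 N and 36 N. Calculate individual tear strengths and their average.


Tear 1 = 72 / 1.5 = 48.0 N/mm
Tear 2 = 36 / 1.5 = 24.0 N/mm
Average = (48.0 + 24.0) / 2 = 36.0 N/mm


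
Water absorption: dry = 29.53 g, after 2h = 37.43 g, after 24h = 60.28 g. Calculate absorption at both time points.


WA (2h) = (37.43 - 29.53) / 29.53 x 100 = 26.8%
WA (24h) = (60.28 - 29.53) / 29.53 x 100 = 104.1%


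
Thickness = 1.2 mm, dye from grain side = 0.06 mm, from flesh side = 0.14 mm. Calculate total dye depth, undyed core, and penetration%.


Total dyed = 0.06 + 0.14 = 0.20 mm
Undyed core = 1.2 - 0.20 = 1.00 mm
Penetration = 0.20 / 1.2 x 100 = 16.7%


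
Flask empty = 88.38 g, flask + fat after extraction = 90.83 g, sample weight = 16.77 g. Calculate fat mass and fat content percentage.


Fat mass = 2.45 g
Fat content = 14.6%

Fat mass = 90.83 - 88.38 = 2.45 g
Fat% = 2.45 / 16.77 x 100 = 14.6%


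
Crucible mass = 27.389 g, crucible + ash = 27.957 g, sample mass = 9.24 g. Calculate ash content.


Ash mass = 27.957 - 27.389 = 0.568 g
Ash% = 0.568 / 9.24 x 100 = 6.15%


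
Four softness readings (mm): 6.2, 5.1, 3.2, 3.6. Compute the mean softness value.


Sum = 6.2 + 5.1 + 3.2 + 3.6
Mean = 18.1 / 4 = 4.53 mm


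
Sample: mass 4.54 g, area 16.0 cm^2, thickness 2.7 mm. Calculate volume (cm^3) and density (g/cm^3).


Volume = 4.320 cm^3
Density = 1.051 g/cm^3

Thickness in cm = 2.7 / 10 = 0.27 cm
Volume = 16.0 x 0.27 = 4.320 cm^3
Density = 4.54 / 4.320 = 1.051 g/cm^3


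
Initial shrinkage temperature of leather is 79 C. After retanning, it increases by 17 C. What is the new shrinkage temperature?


New Ts = 79 + 17 = 96 C


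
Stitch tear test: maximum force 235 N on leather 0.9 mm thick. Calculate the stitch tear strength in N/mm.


261.1 N/mm


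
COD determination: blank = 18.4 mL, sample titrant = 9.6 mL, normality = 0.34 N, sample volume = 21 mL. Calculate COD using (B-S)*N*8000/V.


1139.8 mg/L


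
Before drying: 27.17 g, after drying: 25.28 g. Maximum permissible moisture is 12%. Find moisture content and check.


MC = (27.17 - 25.28) / 27.17 x 100 = 7.0%
Maximum: 12%
Acceptable: Yes


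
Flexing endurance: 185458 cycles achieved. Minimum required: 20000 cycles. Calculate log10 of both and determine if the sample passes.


log10(185458) = 5.27
log10(20000) = 4.30
Passes: Yes


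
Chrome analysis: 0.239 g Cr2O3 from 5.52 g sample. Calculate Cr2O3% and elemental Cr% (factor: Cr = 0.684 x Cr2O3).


Cr2O3% = 0.239 / 5.52 x 100 = 4.33%
Cr% = 4.33 x 0.684 = 2.96%


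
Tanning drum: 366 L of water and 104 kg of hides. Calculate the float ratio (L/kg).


3.5

Float ratio = water / hide weight
Ratio = 366 / 104 = 3.5


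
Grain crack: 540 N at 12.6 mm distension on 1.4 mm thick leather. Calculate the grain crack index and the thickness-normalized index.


Crack index = 42.9 N/mm
Normalized index = 30.6 N/mm per mm


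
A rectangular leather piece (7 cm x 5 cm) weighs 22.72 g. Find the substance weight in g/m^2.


Area = 7 x 5 = 35 cm^2
SW = 22.72 / 35 x 10000 = 6491.4 g/m^2


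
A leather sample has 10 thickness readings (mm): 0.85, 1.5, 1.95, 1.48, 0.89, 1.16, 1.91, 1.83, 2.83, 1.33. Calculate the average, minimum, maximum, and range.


Average = 1.57 mm
Min = 0.85 mm
Max = 2.83 mm
Range = 1.98 mm


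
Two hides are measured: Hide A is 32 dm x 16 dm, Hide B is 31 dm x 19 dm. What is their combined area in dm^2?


Hide A area = 32 x 16 = 512 dm^2
Hide B area = 31 x 19 = 589 dm^2
Total = 512 + 589 = 1101 dm^2


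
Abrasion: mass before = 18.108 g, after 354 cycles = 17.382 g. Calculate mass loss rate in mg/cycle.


2.051 mg/cycle

Mass loss = 18.108 - 17.382 = 0.726 g
Rate = 0.726 / 354 x 1000 = 2.051 mg/cycle


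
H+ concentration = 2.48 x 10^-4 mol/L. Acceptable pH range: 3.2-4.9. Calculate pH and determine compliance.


pH = 3.61
Compliant: Yes

pH = -log10(2.48 x 10^-4) = 3.61
Range: 3.2 to 4.9
Compliant: Yes


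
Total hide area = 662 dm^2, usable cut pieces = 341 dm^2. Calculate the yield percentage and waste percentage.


Yield = 51.5%
Waste = 48.5%


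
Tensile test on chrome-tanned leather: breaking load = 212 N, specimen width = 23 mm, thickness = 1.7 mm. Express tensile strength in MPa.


5.42 MPa

Cross-section = 23 x 1.7 = 39.1 mm^2
TS = 212 / 39.1 = 5.42 MPa
(1 N/mm^2 = 1 MPa)


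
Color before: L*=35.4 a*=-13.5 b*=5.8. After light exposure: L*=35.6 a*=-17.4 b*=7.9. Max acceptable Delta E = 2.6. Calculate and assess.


dL = 0.2, da = -3.9, db = 2.1
dE = sqrt((0.2)^2 + (-3.9)^2 + (2.1)^2) = 4.43
Max = 2.6
Passes: No


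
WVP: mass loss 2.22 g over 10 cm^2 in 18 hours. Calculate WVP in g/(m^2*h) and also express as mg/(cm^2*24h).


WVP = 123.33 g/(m^2*h)
Daily rate = 296.00 mg/(cm^2*24h)


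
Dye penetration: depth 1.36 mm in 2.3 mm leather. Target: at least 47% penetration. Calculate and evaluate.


Penetration = 1.36 / 2.3 x 100 = 59.1%
Target: 47%
Meets target: Yes


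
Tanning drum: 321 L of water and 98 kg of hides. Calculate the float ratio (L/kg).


3.3

Float ratio = water / hide weight
Ratio = 321 / 98 = 3.3


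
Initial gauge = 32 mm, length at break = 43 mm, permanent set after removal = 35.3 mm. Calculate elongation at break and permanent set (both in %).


Elongation at break = 34.4%
Permanent set = 10.3%

Elongation at break = (43 - 32) / 32 x 100 = 34.4%
Permanent set = (35.3 - 32) / 32 x 100 = 10.3%


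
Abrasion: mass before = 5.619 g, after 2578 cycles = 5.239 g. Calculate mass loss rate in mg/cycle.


0.147 mg/cycle


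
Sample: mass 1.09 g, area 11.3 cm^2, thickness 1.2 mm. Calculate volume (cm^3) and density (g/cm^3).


Thickness in cm = 1.2 / 10 = 0.12 cm
Volume = 11.3 x 0.12 = 1.356 cm^3
Density = 1.09 / 1.356 = 0.804 g/cm^3


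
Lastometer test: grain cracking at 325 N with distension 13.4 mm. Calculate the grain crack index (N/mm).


Grain crack index = force / distension
Index = 325 / 13.4 = 24.3 N/mm


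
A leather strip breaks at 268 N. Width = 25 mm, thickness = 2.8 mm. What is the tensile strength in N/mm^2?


3.83 N/mm^2

Cross-sectional area = 25 x 2.8 = 70.0 mm^2
Tensile strength = 268 / 70.0 = 3.83 N/mm^2


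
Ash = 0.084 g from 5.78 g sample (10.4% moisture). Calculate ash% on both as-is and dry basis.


As-is ash = 1.45%
Dry-basis ash = 1.62%


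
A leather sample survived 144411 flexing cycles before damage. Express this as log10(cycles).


log10(144411) = 5.16


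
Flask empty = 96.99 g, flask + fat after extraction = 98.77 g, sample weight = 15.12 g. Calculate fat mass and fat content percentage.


Fat mass = 1.78 g
Fat content = 11.8%


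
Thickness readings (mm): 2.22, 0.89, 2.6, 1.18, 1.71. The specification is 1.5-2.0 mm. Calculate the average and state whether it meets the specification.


Sum = 8.60
Average = 8.60 / 5 = 1.72 mm
Specification range: 1.5 to 2.0 mm
Within spec: Yes


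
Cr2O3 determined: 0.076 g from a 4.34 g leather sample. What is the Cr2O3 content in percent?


Cr2O3% = 0.076 / 4.34 x 100
Cr2O3% = 1.75%


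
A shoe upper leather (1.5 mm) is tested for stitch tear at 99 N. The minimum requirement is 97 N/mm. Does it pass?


STS = 66.0 N/mm
Passes: No

STS = 99 / 1.5 = 66.0 N/mm
Minimum required: 97 N/mm
Passes: No


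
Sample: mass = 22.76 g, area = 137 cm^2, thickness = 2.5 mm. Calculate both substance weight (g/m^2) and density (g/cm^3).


Substance weight = 1661.3 g/m^2
Density = 0.665 g/cm^3


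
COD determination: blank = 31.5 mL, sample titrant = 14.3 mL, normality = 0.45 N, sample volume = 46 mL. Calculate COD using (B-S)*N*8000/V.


1346.1 mg/L


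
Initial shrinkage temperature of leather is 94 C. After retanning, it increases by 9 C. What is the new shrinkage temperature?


103 C

New Ts = 94 + 9 = 103 C


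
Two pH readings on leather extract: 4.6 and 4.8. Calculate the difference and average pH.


Difference = 0.2
Average pH = 4.70

Difference = |4.6 - 4.8| = 0.2
Average = (4.6 + 4.8) / 2 = 4.70


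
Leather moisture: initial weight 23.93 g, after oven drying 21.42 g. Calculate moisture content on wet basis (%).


Moisture = 23.93 - 21.42 = 2.51 g
MC = 2.51 / 23.93 x 100 = 10.5%


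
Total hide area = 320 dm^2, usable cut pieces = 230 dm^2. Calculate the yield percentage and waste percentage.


Yield = 230 / 320 x 100 = 71.9%
Waste = 320 - 230 = 90 dm^2
Waste% = 100 - 71.9 = 28.1%


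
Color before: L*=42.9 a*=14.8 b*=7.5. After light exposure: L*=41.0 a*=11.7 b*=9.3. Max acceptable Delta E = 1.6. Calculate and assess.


Delta E = 4.06
Passes: No


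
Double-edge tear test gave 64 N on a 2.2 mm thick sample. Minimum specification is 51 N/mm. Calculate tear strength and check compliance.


Tear strength = 29.1 N/mm
Compliant: No

Tear strength = 64 / 2.2 = 29.1 N/mm
Required minimum = 51 N/mm
Compliant: No


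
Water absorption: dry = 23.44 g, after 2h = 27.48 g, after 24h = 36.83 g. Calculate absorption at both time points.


2h absorption = 17.2%
24h absorption = 57.1%


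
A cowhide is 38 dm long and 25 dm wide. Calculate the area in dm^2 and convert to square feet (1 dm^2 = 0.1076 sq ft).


950 dm^2
102.22 sq ft

Area = 38 x 25 = 950 dm^2
Conversion: 950 x 0.1076 = 102.22 sq ft


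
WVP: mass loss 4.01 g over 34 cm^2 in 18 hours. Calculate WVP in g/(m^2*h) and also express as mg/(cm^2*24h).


WVP = 4.01 / (34 x 18) x 10000 = 65.52 g/(m^2*h)
Mass loss in mg = 4.01 x 1000 = 4010 mg
Per cm^2 per 24h in mg: 4010 x 24 / (34 x 18) = 96240 / 612 = 157.25 mg/(cm^2*24h)


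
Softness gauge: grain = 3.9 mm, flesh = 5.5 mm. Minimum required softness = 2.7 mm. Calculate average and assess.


Average = (3.9 + 5.5) / 2 = 4.70 mm
Minimum = 2.7 mm
Meets requirement: Yes


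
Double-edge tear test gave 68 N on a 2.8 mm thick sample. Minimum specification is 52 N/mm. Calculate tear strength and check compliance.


Tear strength = 68 / 2.8 = 24.3 N/mm
Required minimum = 52 N/mm
Compliant: No


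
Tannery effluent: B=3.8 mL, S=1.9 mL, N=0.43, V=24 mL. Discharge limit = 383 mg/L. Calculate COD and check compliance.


COD = (3.8 - 1.9) x 0.43 x 8000 / 24 = 272.3 mg/L
Limit: 383 mg/L
Compliant: Yes


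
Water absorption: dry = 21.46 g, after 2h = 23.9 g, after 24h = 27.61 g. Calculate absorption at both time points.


2h absorption = 11.4%
24h absorption = 28.7%

WA (2h) = (23.9 - 21.46) / 21.46 x 100 = 11.4%
WA (24h) = (27.61 - 21.46) / 21.46 x 100 = 28.7%


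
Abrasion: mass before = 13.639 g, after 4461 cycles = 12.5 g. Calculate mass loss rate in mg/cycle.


0.255 mg/cycle

Mass loss = 13.639 - 12.5 = 1.139 g
Rate = 1.139 / 4461 x 1000 = 0.255 mg/cycle


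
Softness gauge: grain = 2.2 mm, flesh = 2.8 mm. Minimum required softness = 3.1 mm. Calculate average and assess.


Average = (2.2 + 2.8) / 2 = 2.50 mm
Minimum = 3.1 mm
Meets requirement: No


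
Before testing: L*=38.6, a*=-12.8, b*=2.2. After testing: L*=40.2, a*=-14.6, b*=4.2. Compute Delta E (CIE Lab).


Delta E = 3.13

dL = 40.2 - 38.6 = 1.6
da = -14.6 - (-12.8) = -1.8
db = 4.2 - 2.2 = 2.0
dE = sqrt((1.6)^2 + (-1.8)^2 + (2.0)^2) = 3.13
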